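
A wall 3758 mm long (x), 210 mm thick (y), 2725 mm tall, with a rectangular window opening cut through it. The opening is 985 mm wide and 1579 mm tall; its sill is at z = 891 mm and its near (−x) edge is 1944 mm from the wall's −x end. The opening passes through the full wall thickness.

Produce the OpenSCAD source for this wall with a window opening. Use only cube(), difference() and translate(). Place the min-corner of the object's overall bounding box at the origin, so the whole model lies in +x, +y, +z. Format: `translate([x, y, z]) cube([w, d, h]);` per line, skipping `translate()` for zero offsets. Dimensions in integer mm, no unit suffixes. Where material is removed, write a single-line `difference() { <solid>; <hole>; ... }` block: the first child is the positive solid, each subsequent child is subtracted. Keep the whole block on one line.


difference() { cube([3758, 210, 2725]); translate([1944, 0, 891]) cube([985, 210, 1579]); }


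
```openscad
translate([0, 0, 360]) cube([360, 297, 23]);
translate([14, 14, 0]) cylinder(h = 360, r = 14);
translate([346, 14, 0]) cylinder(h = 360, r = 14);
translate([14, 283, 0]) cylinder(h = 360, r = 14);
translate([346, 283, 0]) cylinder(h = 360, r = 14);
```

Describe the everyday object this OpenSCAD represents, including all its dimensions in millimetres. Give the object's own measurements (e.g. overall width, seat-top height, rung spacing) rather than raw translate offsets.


A four-legged stool. The seat is a 360×297×23 mm slab whose top surface is at z = 383 mm; four round legs, each 28 mm in diameter, run from the floor (z = 0) to the underside of the seat, each leg's axis is inset half a diameter from the nearest pair of seat edges (so the leg's bounding box is flush with the corner).


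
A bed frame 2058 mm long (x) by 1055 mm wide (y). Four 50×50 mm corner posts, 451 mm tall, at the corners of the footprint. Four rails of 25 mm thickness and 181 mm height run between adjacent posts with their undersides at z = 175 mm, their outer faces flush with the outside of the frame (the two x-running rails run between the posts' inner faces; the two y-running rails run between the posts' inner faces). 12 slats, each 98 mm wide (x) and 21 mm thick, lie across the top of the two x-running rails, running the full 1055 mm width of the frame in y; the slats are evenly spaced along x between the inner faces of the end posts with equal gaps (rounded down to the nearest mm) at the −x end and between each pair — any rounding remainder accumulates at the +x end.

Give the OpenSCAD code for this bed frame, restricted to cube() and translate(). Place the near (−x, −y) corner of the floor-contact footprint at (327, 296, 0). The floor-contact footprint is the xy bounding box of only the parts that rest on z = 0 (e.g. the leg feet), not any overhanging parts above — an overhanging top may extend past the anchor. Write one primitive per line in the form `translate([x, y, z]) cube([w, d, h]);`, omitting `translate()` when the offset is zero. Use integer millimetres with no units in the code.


translate([327, 296, 0]) cube([50, 50, 451]);
translate([327, 1301, 0]) cube([50, 50, 451]);
translate([2335, 296, 0]) cube([50, 50, 451]);
translate([2335, 1301, 0]) cube([50, 50, 451]);
translate([377, 296, 175]) cube([1958, 25, 181]);
translate([377, 1326, 175]) cube([1958, 25, 181]);
translate([327, 346, 175]) cube([25, 955, 181]);
translate([2360, 346, 175]) cube([25, 955, 181]);
translate([437, 296, 356]) cube([98, 1055, 21]);
translate([595, 296, 356]) cube([98, 1055, 21]);
translate([753, 296, 356]) cube([98, 1055, 21]);
translate([911, 296, 356]) cube([98, 1055, 21]);
translate([1069, 296, 356]) cube([98, 1055, 21]);
translate([1227, 296, 356]) cube([98, 1055, 21]);
translate([1385, 296, 356]) cube([98, 1055, 21]);
translate([1543, 296, 356]) cube([98, 1055, 21]);
translate([1701, 296, 356]) cube([98, 1055, 21]);
translate([1859, 296, 356]) cube([98, 1055, 21]);
translate([2017, 296, 356]) cube([98, 1055, 21]);
translate([2175, 296, 356]) cube([98, 1055, 21]);


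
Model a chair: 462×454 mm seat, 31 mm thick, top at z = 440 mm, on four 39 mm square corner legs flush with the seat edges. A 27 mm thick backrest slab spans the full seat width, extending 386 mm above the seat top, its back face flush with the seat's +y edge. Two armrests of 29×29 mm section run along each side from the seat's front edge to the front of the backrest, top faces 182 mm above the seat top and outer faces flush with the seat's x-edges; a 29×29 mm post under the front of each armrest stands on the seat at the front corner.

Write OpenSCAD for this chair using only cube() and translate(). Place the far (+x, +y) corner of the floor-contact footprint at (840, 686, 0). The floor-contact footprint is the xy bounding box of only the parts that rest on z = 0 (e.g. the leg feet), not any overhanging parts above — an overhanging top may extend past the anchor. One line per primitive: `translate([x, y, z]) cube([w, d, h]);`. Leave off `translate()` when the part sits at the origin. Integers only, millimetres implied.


// leg_h = 440 - 31 = 409
// arm post h = 182 - 29 = 153
translate([378, 232, 409]) cube([462, 454, 31]);
translate([378, 232, 0]) cube([39, 39, 409]);
translate([801, 232, 0]) cube([39, 39, 409]);
translate([378, 647, 0]) cube([39, 39, 409]);
translate([801, 647, 0]) cube([39, 39, 409]);
translate([378, 659, 440]) cube([462, 27, 386]);
translate([378, 232, 593]) cube([29, 427, 29]);
translate([811, 232, 593]) cube([29, 427, 29]);
translate([378, 232, 440]) cube([29, 29, 153]);
translate([811, 232, 440]) cube([29, 29, 153]);


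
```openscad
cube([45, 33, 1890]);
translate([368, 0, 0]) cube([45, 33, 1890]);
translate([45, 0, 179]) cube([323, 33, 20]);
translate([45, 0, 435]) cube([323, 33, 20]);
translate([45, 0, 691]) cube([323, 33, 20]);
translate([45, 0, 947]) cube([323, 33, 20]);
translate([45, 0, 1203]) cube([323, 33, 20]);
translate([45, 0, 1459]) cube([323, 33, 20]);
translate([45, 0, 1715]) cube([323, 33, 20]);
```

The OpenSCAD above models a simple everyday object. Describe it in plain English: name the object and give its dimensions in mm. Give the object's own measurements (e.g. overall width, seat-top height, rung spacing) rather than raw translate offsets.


A straight ladder. Two 45×33 mm vertical rails, 1890 mm tall, stand 413 mm apart (outside-to-outside) with their front faces coplanar on the −y side. 7 rungs, each 33 mm deep and 20 mm tall, span between the inner faces of the rails, front faces flush with the rails. The lowest rung's underside is at z = 179 mm and rungs are spaced 256 mm apart (underside to underside).


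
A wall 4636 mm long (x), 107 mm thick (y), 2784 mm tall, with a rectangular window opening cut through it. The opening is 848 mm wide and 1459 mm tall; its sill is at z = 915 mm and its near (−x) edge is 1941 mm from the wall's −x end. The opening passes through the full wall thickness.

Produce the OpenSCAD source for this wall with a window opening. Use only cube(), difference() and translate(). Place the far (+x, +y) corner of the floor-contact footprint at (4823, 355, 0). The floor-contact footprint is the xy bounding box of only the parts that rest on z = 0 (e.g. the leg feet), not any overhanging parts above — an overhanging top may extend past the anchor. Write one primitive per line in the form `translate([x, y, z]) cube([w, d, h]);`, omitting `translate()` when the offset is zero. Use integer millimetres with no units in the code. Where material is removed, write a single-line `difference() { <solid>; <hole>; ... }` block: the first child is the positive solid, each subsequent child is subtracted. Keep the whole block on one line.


difference() { translate([187, 248, 0]) cube([4636, 107, 2784]); translate([2128, 248, 915]) cube([848, 107, 1459]); }


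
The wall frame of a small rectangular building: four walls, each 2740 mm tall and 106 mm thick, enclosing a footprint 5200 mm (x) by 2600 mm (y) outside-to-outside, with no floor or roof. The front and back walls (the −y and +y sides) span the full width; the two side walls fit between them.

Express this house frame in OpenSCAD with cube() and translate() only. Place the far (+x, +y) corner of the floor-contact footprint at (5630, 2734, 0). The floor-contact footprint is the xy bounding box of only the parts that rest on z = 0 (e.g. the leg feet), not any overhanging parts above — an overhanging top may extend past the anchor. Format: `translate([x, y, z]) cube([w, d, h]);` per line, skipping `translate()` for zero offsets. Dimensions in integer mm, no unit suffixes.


translate([430, 134, 0]) cube([5200, 106, 2740]);
translate([430, 2628, 0]) cube([5200, 106, 2740]);
translate([430, 240, 0]) cube([106, 2388, 2740]);
translate([5524, 240, 0]) cube([106, 2388, 2740]);


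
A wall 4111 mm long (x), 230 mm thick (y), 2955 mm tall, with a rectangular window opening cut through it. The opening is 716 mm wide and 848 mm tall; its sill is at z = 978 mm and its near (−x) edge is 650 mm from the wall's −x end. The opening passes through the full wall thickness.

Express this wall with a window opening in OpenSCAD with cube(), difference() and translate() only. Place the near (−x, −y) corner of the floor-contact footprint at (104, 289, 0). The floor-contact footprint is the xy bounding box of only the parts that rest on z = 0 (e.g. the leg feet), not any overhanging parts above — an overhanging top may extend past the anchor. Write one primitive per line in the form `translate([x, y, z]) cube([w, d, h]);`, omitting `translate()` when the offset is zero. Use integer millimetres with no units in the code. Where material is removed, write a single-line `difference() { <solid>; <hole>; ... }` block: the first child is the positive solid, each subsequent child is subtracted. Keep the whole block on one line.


difference() { translate([104, 289, 0]) cube([4111, 230, 2955]); translate([754, 289, 978]) cube([716, 230, 848]); }


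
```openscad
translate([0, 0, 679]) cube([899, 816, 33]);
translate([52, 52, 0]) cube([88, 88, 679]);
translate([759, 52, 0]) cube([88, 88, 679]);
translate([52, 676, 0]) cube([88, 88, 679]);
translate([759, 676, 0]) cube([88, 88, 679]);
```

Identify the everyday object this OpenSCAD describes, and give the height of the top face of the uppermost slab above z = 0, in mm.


A table. The table height is 712 mm.

A 899×816×33 slab sits at z = 679 on four 88 mm square posts — a table. The top surface is at 679 + 33 = 712 mm.


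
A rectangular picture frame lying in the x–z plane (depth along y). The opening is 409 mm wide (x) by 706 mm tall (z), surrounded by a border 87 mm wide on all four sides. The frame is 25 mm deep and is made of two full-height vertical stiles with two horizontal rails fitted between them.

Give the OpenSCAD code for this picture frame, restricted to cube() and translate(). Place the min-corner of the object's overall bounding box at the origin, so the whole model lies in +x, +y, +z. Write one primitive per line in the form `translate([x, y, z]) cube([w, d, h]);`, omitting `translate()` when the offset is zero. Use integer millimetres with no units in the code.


cube([87, 25, 880]);
translate([496, 0, 0]) cube([87, 25, 880]);
translate([87, 0, 0]) cube([409, 25, 87]);
translate([87, 0, 793]) cube([409, 25, 87]);


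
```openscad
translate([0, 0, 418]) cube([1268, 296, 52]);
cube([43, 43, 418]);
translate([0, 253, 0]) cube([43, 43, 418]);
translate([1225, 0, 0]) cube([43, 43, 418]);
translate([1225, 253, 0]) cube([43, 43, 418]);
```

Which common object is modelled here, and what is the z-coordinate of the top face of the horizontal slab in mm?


A bench. The seat-top height is 470 mm.

A long slab on four corner posts — a bench. The slab sits at z = 418 with thickness 52, so the top is 418 + 52 = 470 mm.


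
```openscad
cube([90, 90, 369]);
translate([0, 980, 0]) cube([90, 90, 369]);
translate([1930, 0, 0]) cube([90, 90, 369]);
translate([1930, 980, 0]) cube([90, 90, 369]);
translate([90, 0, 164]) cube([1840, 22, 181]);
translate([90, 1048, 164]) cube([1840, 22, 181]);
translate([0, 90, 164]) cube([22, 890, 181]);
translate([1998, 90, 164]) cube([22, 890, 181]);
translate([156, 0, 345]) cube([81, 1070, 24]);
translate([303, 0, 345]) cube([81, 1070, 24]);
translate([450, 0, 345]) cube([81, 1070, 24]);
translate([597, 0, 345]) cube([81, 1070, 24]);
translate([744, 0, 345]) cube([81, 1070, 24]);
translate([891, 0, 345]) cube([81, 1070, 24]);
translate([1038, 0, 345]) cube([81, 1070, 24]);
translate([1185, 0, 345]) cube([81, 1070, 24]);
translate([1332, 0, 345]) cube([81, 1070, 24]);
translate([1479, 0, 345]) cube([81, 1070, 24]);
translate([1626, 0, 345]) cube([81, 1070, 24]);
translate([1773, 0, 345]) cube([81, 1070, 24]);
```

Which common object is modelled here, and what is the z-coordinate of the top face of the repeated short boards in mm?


A bed frame. The slat-top height is 369 mm.

Four posts, four rails, and a row of slats — a bed frame. Slats sit on the rails at z = 164 + 181 = 345; with slat thickness 24, the top is 369 mm.


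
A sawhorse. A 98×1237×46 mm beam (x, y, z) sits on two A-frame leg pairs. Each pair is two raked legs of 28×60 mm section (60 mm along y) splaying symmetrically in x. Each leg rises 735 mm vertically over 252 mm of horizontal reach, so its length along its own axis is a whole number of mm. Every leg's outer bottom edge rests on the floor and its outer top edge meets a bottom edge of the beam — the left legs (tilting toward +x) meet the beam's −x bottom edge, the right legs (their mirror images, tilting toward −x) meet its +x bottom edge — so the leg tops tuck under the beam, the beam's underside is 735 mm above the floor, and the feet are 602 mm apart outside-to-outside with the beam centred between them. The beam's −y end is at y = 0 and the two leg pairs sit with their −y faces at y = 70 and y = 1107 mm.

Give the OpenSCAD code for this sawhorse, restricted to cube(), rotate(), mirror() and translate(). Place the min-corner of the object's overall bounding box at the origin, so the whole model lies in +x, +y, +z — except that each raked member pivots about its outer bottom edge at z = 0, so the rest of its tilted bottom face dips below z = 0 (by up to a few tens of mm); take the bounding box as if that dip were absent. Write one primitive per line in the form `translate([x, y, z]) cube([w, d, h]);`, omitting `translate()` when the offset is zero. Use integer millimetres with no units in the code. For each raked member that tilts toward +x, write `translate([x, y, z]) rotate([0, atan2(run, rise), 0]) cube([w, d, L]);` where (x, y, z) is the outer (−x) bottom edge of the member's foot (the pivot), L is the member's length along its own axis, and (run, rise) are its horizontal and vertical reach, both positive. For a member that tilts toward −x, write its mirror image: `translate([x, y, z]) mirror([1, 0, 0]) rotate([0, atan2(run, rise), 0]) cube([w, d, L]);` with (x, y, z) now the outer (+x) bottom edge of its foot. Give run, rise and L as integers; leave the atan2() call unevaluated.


// leg length = √(252² + 735²) = 777
// right-leg outer foot x = 2·252 + 98 = 602
// beam min-corner = (252, 0, 735)
translate([252, 0, 735]) cube([98, 1237, 46]);
translate([0, 70, 0]) rotate([0, atan2(252, 735), 0]) cube([28, 60, 777]);
translate([602, 70, 0]) mirror([1, 0, 0]) rotate([0, atan2(252, 735), 0]) cube([28, 60, 777]);
translate([0, 1107, 0]) rotate([0, atan2(252, 735), 0]) cube([28, 60, 777]);
translate([602, 1107, 0]) mirror([1, 0, 0]) rotate([0, atan2(252, 735), 0]) cube([28, 60, 777]);


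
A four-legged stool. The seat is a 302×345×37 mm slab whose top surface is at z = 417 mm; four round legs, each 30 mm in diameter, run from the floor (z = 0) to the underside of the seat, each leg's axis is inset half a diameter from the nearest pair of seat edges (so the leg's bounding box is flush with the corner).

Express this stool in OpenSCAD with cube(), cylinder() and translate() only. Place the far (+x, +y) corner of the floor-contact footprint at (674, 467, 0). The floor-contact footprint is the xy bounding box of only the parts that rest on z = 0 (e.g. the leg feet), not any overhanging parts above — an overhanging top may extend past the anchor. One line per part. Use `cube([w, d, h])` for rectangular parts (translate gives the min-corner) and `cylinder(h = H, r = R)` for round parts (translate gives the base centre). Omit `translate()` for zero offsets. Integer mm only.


translate([372, 122, 380]) cube([302, 345, 37]);
translate([387, 137, 0]) cylinder(h = 380, r = 15);
translate([659, 137, 0]) cylinder(h = 380, r = 15);
translate([387, 452, 0]) cylinder(h = 380, r = 15);
translate([659, 452, 0]) cylinder(h = 380, r = 15);


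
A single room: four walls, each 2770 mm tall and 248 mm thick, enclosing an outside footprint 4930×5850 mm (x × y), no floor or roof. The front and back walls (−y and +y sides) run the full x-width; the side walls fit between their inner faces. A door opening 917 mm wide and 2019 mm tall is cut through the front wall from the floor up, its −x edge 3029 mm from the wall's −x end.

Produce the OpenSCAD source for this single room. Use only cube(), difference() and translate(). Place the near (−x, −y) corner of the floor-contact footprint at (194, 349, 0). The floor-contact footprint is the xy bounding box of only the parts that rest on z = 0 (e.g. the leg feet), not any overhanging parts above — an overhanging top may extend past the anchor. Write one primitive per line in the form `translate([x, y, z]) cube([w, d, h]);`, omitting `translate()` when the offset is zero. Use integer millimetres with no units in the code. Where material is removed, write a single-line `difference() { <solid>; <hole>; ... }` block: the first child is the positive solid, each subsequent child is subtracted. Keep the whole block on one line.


difference() { translate([194, 349, 0]) cube([4930, 248, 2770]); translate([3223, 349, 0]) cube([917, 248, 2019]); }
translate([194, 5951, 0]) cube([4930, 248, 2770]);
translate([194, 597, 0]) cube([248, 5354, 2770]);
translate([4876, 597, 0]) cube([248, 5354, 2770]);


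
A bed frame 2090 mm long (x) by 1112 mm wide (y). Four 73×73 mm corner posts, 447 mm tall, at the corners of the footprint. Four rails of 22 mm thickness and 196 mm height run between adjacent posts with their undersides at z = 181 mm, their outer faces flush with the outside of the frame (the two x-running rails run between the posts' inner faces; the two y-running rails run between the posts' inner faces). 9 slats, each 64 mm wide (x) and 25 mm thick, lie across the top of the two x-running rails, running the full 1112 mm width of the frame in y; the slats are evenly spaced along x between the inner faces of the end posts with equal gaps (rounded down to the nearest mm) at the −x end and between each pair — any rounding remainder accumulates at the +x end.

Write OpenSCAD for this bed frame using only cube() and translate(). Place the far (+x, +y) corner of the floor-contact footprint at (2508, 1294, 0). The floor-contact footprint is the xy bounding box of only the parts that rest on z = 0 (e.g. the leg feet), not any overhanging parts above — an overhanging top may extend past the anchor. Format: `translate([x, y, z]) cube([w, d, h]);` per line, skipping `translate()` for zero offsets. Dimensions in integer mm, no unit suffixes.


// slat z = rail_z + rail_h = 181 + 196 = 377
// slat gap = ⌊(1944 − 9·64) / 10⌋ = 136
translate([418, 182, 0]) cube([73, 73, 447]);
translate([418, 1221, 0]) cube([73, 73, 447]);
translate([2435, 182, 0]) cube([73, 73, 447]);
translate([2435, 1221, 0]) cube([73, 73, 447]);
translate([491, 182, 181]) cube([1944, 22, 196]);
translate([491, 1272, 181]) cube([1944, 22, 196]);
translate([418, 255, 181]) cube([22, 966, 196]);
translate([2486, 255, 181]) cube([22, 966, 196]);
translate([627, 182, 377]) cube([64, 1112, 25]);
translate([827, 182, 377]) cube([64, 1112, 25]);
translate([1027, 182, 377]) cube([64, 1112, 25]);
translate([1227, 182, 377]) cube([64, 1112, 25]);
translate([1427, 182, 377]) cube([64, 1112, 25]);
translate([1627, 182, 377]) cube([64, 1112, 25]);
translate([1827, 182, 377]) cube([64, 1112, 25]);
translate([2027, 182, 377]) cube([64, 1112, 25]);
translate([2227, 182, 377]) cube([64, 1112, 25]);


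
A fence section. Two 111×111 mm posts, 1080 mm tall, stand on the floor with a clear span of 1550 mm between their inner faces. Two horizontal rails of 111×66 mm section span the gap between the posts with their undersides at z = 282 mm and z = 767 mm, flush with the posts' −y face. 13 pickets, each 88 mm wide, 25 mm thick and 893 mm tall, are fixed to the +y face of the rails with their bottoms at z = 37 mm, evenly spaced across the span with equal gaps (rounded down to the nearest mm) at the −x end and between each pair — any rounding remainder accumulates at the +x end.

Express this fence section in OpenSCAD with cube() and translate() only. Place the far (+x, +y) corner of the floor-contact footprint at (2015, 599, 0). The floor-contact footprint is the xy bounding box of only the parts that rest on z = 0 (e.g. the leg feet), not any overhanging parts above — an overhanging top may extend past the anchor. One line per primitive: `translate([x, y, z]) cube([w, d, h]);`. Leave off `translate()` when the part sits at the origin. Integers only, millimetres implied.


translate([243, 488, 0]) cube([111, 111, 1080]);
translate([1904, 488, 0]) cube([111, 111, 1080]);
translate([354, 488, 282]) cube([1550, 111, 66]);
translate([354, 488, 767]) cube([1550, 111, 66]);
translate([383, 599, 37]) cube([88, 25, 893]);
translate([500, 599, 37]) cube([88, 25, 893]);
translate([617, 599, 37]) cube([88, 25, 893]);
translate([734, 599, 37]) cube([88, 25, 893]);
translate([851, 599, 37]) cube([88, 25, 893]);
translate([968, 599, 37]) cube([88, 25, 893]);
translate([1085, 599, 37]) cube([88, 25, 893]);
translate([1202, 599, 37]) cube([88, 25, 893]);
translate([1319, 599, 37]) cube([88, 25, 893]);
translate([1436, 599, 37]) cube([88, 25, 893]);
translate([1553, 599, 37]) cube([88, 25, 893]);
translate([1670, 599, 37]) cube([88, 25, 893]);
translate([1787, 599, 37]) cube([88, 25, 893]);


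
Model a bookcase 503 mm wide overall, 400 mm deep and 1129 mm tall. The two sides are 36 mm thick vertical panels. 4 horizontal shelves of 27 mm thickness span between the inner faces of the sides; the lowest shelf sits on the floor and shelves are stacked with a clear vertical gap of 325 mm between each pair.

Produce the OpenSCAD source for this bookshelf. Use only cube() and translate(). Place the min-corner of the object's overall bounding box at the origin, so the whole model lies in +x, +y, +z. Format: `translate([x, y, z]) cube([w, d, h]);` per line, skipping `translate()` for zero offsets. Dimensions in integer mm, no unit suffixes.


cube([36, 400, 1129]);
translate([467, 0, 0]) cube([36, 400, 1129]);
translate([36, 0, 0]) cube([431, 400, 27]);
translate([36, 0, 352]) cube([431, 400, 27]);
translate([36, 0, 704]) cube([431, 400, 27]);
translate([36, 0, 1056]) cube([431, 400, 27]);


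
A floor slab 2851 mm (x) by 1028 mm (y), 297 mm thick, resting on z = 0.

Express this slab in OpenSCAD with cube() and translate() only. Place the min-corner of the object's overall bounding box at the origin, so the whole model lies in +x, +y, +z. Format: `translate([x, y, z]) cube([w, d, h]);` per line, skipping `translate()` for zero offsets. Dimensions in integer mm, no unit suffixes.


cube([2851, 1028, 297]);


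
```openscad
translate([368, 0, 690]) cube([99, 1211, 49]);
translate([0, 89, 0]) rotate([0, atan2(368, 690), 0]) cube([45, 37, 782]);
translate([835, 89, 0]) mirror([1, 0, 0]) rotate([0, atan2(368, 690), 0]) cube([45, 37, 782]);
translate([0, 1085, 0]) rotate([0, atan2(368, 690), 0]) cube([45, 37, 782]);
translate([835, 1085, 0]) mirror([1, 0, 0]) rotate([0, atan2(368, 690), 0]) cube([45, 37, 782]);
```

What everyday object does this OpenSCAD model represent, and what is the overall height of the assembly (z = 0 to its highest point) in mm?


A sawhorse. The overall height is 739 mm.

A beam across two mirrored pairs of raked legs — a sawhorse. The beam's underside is at z = 690 (matching the legs' vertical rise in atan2(368, 690)) and the beam is 49 mm tall, so its top is at 690 + 49 = 739 mm. The raked legs top out at the beam's underside, so that is the highest point.


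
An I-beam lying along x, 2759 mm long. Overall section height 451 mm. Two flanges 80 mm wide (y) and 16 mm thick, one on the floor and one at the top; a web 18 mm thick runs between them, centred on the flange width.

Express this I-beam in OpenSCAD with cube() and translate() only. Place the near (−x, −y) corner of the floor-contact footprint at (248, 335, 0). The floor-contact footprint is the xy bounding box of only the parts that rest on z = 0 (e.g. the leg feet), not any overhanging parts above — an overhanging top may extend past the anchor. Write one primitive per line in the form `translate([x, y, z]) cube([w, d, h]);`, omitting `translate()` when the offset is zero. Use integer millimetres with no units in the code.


translate([248, 335, 0]) cube([2759, 80, 16]);
translate([248, 366, 16]) cube([2759, 18, 419]);
translate([248, 335, 435]) cube([2759, 80, 16]);


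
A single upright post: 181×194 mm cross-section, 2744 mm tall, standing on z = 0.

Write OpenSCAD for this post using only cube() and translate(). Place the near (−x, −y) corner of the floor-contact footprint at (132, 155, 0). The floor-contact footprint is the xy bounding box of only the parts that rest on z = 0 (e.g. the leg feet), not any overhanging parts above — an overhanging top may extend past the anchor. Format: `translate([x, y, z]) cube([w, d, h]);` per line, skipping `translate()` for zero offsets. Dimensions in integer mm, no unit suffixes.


translate([132, 155, 0]) cube([181, 194, 2744]);


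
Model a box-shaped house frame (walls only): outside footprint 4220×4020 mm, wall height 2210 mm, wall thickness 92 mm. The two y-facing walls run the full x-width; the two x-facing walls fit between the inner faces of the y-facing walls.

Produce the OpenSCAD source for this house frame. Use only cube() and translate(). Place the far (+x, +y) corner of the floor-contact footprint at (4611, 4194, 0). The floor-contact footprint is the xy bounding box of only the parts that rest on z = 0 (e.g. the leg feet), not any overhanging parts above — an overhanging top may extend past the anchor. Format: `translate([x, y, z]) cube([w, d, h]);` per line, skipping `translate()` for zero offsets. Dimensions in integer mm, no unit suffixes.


translate([391, 174, 0]) cube([4220, 92, 2210]);
translate([391, 4102, 0]) cube([4220, 92, 2210]);
translate([391, 266, 0]) cube([92, 3836, 2210]);
translate([4519, 266, 0]) cube([92, 3836, 2210]);


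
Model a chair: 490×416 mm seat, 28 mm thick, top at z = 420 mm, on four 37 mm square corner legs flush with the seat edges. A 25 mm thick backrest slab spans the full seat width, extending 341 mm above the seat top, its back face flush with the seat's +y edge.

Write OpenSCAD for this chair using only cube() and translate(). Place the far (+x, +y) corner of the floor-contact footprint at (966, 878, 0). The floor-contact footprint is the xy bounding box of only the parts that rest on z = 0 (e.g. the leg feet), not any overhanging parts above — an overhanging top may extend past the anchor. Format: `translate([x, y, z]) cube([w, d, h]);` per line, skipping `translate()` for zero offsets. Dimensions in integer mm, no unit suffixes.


// leg_h = 420 - 28 = 392
translate([476, 462, 392]) cube([490, 416, 28]);
translate([476, 462, 0]) cube([37, 37, 392]);
translate([929, 462, 0]) cube([37, 37, 392]);
translate([476, 841, 0]) cube([37, 37, 392]);
translate([929, 841, 0]) cube([37, 37, 392]);
translate([476, 853, 420]) cube([490, 25, 341]);


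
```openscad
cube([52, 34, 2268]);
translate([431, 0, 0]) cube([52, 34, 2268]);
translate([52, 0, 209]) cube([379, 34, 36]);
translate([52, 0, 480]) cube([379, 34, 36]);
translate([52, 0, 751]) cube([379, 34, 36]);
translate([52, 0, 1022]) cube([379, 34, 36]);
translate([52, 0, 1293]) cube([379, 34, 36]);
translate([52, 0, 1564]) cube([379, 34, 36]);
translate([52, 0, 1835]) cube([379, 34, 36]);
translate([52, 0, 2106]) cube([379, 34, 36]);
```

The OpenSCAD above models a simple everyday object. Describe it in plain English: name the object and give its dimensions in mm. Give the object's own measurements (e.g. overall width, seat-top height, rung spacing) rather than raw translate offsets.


A straight ladder. Two 52×34 mm vertical rails, 2268 mm tall, stand 483 mm apart (outside-to-outside) with their front faces coplanar on the −y side. 8 rungs, each 34 mm deep and 36 mm tall, span between the inner faces of the rails, front faces flush with the rails. The lowest rung's underside is at z = 209 mm and rungs are spaced 271 mm apart (underside to underside).


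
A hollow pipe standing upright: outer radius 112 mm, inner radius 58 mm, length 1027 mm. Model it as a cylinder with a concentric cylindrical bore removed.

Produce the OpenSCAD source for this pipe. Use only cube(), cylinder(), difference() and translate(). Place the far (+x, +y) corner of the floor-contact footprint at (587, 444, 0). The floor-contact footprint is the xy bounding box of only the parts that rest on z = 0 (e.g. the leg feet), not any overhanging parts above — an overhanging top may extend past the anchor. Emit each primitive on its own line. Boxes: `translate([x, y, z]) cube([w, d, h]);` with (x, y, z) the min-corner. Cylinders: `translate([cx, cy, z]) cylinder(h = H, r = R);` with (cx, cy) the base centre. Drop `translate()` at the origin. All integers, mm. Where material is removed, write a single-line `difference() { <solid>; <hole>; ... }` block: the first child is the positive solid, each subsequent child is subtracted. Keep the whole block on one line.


difference() { translate([475, 332, 0]) cylinder(h = 1027, r = 112); translate([475, 332, 0]) cylinder(h = 1027, r = 58); }


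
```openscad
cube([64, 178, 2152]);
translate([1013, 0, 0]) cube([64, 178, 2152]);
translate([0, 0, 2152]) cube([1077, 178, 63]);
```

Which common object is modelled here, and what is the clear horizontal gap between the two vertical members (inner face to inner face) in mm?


A door frame. The clear opening width is 949 mm.

Two 2152 mm tall posts with a header on top — a door frame. The left jamb is 64 mm wide at x = 0; the right jamb starts at x = 1013. The clear opening is 1013 − 64 = 949 mm.


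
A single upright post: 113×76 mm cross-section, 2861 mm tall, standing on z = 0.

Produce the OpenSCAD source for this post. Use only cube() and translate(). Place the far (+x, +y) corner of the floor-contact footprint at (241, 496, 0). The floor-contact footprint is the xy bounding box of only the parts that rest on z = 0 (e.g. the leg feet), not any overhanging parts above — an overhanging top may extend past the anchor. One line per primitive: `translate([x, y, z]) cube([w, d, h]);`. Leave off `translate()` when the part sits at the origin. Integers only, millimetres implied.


translate([128, 420, 0]) cube([113, 76, 2861]);


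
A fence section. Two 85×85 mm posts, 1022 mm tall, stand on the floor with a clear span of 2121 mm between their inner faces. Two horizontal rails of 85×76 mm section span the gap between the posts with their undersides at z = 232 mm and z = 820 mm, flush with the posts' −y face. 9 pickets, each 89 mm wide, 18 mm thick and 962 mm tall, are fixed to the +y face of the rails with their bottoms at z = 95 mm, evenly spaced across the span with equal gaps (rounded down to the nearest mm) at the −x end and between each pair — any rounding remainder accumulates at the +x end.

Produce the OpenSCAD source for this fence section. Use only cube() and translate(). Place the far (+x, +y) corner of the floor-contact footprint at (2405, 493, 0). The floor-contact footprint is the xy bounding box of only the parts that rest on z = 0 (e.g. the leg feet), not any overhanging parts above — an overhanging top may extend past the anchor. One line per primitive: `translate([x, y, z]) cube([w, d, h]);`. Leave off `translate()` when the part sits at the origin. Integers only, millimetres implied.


translate([114, 408, 0]) cube([85, 85, 1022]);
translate([2320, 408, 0]) cube([85, 85, 1022]);
translate([199, 408, 232]) cube([2121, 85, 76]);
translate([199, 408, 820]) cube([2121, 85, 76]);
translate([331, 493, 95]) cube([89, 18, 962]);
translate([552, 493, 95]) cube([89, 18, 962]);
translate([773, 493, 95]) cube([89, 18, 962]);
translate([994, 493, 95]) cube([89, 18, 962]);
translate([1215, 493, 95]) cube([89, 18, 962]);
translate([1436, 493, 95]) cube([89, 18, 962]);
translate([1657, 493, 95]) cube([89, 18, 962]);
translate([1878, 493, 95]) cube([89, 18, 962]);
translate([2099, 493, 95]) cube([89, 18, 962]);


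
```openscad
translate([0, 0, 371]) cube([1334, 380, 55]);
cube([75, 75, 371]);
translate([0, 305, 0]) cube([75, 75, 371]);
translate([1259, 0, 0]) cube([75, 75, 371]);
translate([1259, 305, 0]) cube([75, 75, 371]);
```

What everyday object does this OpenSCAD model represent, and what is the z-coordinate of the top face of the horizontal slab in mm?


A bench. The seat-top height is 426 mm.

A long slab on four corner posts — a bench. The slab sits at z = 371 with thickness 55, so the top is 371 + 55 = 426 mm.


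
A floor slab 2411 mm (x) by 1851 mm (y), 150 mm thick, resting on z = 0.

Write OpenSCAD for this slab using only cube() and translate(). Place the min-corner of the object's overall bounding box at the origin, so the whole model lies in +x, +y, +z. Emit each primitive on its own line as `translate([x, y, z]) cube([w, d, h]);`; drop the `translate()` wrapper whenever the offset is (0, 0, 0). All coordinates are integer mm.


cube([2411, 1851, 150]);


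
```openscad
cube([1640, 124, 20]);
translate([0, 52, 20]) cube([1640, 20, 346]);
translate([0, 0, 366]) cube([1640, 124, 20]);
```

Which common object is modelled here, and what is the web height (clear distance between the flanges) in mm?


An I-beam. The web height is 346 mm.

Two wide flanges with a thin centred web — an I-beam. Overall 386 mm minus two 20 mm flanges gives a web of 386 − 2·20 = 346 mm.


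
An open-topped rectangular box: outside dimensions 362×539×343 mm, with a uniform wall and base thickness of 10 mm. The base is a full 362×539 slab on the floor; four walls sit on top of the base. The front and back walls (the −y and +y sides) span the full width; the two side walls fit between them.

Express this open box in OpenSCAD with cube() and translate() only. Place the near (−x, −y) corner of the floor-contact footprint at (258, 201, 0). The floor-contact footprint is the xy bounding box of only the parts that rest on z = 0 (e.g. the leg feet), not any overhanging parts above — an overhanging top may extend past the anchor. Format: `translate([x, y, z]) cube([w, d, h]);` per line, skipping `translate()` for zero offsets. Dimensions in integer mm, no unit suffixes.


translate([258, 201, 0]) cube([362, 539, 10]);
translate([258, 201, 10]) cube([362, 10, 333]);
translate([258, 730, 10]) cube([362, 10, 333]);
translate([258, 211, 10]) cube([10, 519, 333]);
translate([610, 211, 10]) cube([10, 519, 333]);


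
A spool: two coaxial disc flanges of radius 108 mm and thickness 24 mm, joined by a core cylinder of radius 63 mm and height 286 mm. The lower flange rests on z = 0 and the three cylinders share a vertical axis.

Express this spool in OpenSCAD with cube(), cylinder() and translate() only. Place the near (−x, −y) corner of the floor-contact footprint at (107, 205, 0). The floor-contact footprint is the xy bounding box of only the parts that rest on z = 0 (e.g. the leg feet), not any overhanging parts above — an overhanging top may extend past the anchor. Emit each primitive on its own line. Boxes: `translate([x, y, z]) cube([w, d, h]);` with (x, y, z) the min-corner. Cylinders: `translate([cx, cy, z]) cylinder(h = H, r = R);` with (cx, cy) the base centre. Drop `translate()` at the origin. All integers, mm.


translate([215, 313, 0]) cylinder(h = 24, r = 108);
translate([215, 313, 24]) cylinder(h = 286, r = 63);
translate([215, 313, 310]) cylinder(h = 24, r = 108);


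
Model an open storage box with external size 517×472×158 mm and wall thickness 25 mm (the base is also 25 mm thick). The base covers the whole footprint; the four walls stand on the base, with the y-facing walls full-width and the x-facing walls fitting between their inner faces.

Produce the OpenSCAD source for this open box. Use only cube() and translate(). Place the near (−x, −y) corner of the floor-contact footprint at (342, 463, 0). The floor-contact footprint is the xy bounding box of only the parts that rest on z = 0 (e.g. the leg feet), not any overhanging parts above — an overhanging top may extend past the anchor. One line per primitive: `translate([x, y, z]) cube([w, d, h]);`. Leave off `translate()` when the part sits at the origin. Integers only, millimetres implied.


translate([342, 463, 0]) cube([517, 472, 25]);
translate([342, 463, 25]) cube([517, 25, 133]);
translate([342, 910, 25]) cube([517, 25, 133]);
translate([342, 488, 25]) cube([25, 422, 133]);
translate([834, 488, 25]) cube([25, 422, 133]);


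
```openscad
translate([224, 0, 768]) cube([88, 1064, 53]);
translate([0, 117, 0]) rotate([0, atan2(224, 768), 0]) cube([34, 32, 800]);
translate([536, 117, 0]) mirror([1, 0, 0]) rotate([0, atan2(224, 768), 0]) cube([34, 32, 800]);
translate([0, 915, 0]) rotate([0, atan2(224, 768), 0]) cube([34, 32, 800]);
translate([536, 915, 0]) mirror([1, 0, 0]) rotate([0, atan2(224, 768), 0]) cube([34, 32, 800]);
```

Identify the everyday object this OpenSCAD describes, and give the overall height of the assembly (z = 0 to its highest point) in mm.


A sawhorse. The overall height is 821 mm.

A beam across two mirrored pairs of raked legs — a sawhorse. The beam's underside is at z = 768 (matching the legs' vertical rise in atan2(224, 768)) and the beam is 53 mm tall, so its top is at 768 + 53 = 821 mm. The raked legs top out at the beam's underside, so that is the highest point.


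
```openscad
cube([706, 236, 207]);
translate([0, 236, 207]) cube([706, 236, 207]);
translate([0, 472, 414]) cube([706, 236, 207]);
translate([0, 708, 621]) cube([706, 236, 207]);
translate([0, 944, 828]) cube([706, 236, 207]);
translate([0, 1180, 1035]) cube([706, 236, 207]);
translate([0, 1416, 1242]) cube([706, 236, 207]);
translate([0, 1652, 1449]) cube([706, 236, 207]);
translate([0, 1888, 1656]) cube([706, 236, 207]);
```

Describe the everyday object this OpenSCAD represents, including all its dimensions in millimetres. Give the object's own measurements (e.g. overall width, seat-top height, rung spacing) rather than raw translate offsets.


A straight staircase of 9 solid steps. Each step is 706 mm wide (x), 236 mm deep (y, the going) and 207 mm tall (the rise). The first step rests on the floor; each subsequent step sits one going further in +y and one rise higher in +z, directly behind and above the previous step with no overlap.


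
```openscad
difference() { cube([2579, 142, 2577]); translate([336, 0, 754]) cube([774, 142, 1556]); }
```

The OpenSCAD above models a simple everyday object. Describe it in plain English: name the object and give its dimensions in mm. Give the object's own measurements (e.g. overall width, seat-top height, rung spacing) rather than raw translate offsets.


A wall 2579 mm long (x), 142 mm thick (y), 2577 mm tall, with a rectangular window opening cut through it. The opening is 774 mm wide and 1556 mm tall; its sill is at z = 754 mm and its near (−x) edge is 336 mm from the wall's −x end. The opening passes through the full wall thickness.


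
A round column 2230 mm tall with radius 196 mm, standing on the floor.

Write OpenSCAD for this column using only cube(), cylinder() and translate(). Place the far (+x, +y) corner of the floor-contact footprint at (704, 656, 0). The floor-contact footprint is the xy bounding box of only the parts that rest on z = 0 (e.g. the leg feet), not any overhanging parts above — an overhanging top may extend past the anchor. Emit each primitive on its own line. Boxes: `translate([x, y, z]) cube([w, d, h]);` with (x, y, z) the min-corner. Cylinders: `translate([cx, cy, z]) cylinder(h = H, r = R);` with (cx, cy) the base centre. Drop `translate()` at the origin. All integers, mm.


translate([508, 460, 0]) cylinder(h = 2230, r = 196);
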